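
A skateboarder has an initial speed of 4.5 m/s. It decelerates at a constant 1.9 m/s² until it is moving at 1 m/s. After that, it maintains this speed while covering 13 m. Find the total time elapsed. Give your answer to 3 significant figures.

14.8 s

Phase 1 (decelerating): v₀ = 4.50 m/s, a = -1.9 m/s².
v = v₀ + at → t = (1 − 4.50) / -1.9 = 1.84 s
v² = v₀² + 2aΔx → Δx = (1² − 4.50²)/(2·-1.9) = 5.07 m

Phase 2 (constant speed): v₀ = 1.00 m/s, a = 0 m/s².
Constant speed: t = d/v = 13/1.00 = 13.0 s
Total time = 1.84 + 13.0 = 14.8 s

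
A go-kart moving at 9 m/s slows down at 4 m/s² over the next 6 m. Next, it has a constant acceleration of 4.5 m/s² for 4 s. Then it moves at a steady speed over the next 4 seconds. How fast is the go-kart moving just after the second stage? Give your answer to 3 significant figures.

23.7 m/s

Phase 1 (decelerating): v₀ = 9.00 m/s, a = -4 m/s².
v² = v₀² + 2aΔx = 9.00² + 2·-4·6 = 33.0 → v = 5.74 m/s
t = (v − v₀)/a = (5.74 − 9.00)/-4 = 0.814 s

Phase 2 (accelerating): v₀ = 5.74 m/s, a = 4.5 m/s².
v = v₀ + at = 5.74 + (4.5)(4) = 23.7 m/s
Δx = v₀t + ½at² = 5.74·4 + 0.5·4.5·4² = 59.0 m
Speed at end of phase 2 = 23.7 m/s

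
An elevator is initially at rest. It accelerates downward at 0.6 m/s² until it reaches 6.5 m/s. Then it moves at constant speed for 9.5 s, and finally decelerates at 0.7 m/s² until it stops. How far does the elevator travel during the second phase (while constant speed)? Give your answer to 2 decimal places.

61.75 m

Phase 1 (accelerating): v₀ = 0 m/s, a = 0.6 m/s².
v = v₀ + at → t = (6.5 − 0) / 0.6 = 10.8 s
v² = v₀² + 2aΔx → Δx = (6.5² − 0²)/(2·0.6) = 35.2 m

Phase 2 (constant speed): v₀ = 6.50 m/s, a = 0 m/s².
v = v₀ + at = 6.50 + (0)(9.5) = 6.50 m/s
Δx = v₀t + ½at² = 6.50·9.5 + 0.5·0·9.5² = 61.8 m
Distance in phase 2 = 61.8 m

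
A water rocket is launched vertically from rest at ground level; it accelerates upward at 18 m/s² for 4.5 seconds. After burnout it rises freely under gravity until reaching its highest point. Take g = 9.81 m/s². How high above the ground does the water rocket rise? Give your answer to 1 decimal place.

516.7 m

Phase 1 (powered ascent): v₀ = 0 m/s, a = 18 m/s².
v = v₀ + at = 0 + (18)(4.5) = 81.0 m/s
Δx = v₀t + ½at² = 0·4.5 + 0.5·18·4.5² = 182 m

Phase 2 (coasting upward): v₀ = 81.0 m/s, a = -9.81 m/s².
v = v₀ + at → t = (0 − 81.0) / -9.81 = 8.26 s
v² = v₀² + 2aΔx → Δx = (0² − 81.0²)/(2·-9.81) = 334 m
Maximum height = 182 + 334 = 517 m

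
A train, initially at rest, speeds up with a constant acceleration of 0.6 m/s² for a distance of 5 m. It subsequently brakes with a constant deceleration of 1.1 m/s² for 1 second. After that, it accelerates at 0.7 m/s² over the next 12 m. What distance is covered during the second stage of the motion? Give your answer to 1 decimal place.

1.9 m

Phase 1 (accelerating): v₀ = 0 m/s, a = 0.6 m/s².
v² = v₀² + 2aΔx = 0² + 2·0.6·5 = 6.00 → v = 2.45 m/s
t = (v − v₀)/a = (2.45 − 0)/0.6 = 4.08 s

Phase 2 (decelerating): v₀ = 2.45 m/s, a = -1.1 m/s².
v = v₀ + at = 2.45 + (-1.1)(1) = 1.35 m/s
Δx = v₀t + ½at² = 2.45·1 + 0.5·-1.1·1² = 1.90 m
Distance in phase 2 = 1.90 m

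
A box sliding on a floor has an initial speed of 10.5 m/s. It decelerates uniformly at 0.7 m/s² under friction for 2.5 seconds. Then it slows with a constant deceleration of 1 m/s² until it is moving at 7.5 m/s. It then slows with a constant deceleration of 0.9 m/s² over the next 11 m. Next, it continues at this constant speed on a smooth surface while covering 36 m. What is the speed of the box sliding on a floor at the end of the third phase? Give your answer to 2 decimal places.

Phase 1 (decelerating): v₀ = 10.5 m/s, a = -0.7 m/s².
v = v₀ + at = 10.5 + (-0.7)(2.5) = 8.75 m/s
Δx = v₀t + ½at² = 10.5·2.5 + 0.5·-0.7·2.5² = 24.1 m

Phase 2 (decelerating): v₀ = 8.75 m/s, a = -1 m/s².
v = v₀ + at → t = (7.5 − 8.75) / -1 = 1.25 s
v² = v₀² + 2aΔx → Δx = (7.5² − 8.75²)/(2·-1) = 10.2 m

Phase 3 (decelerating): v₀ = 7.50 m/s, a = -0.9 m/s².
v² = v₀² + 2aΔx = 7.50² + 2·-0.9·11 = 36.5 → v = 6.04 m/s
t = (v − v₀)/a = (6.04 − 7.50)/-0.9 = 1.63 s
Speed at end of phase 3 = 6.04 m/s

6.04 m/s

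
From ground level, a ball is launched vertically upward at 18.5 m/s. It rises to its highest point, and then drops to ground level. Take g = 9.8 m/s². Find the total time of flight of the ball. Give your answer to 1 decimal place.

Phase 1 (rising): v₀ = 18.5 m/s, a = -9.8 m/s².
v = v₀ + at → t = (0 − 18.5) / -9.8 = 1.89 s
v² = v₀² + 2aΔx → Δx = (0² − 18.5²)/(2·-9.8) = 17.5 m

Phase 2 (falling): v₀ = 0 m/s, a = -9.8 m/s².
Falls 17.5 m from rest: t = √(2·17.5/9.8) = 1.89 s; v = g·t = 18.5 m/s.
Total time = 1.89 + 1.89 = 3.78 s

3.8 s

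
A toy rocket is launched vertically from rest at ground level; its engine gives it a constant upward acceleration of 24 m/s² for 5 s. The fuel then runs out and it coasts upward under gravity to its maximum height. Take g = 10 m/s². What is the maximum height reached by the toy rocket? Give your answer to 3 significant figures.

1020 m

Phase 1 (powered ascent): v₀ = 0 m/s, a = 24 m/s².
v = v₀ + at = 0 + (24)(5) = 120 m/s
Δx = v₀t + ½at² = 0·5 + 0.5·24·5² = 300 m

Phase 2 (coasting upward): v₀ = 120 m/s, a = -10 m/s².
v = v₀ + at → t = (0 − 120) / -10 = 12.0 s
v² = v₀² + 2aΔx → Δx = (0² − 120²)/(2·-10) = 720 m
Maximum height = 300 + 720 = 1020 m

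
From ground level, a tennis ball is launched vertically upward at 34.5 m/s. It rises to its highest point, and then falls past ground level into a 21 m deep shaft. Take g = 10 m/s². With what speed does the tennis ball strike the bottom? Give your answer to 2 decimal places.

Phase 1 (rising): v₀ = 34.5 m/s, a = -10 m/s².
v = v₀ + at → t = (0 − 34.5) / -10 = 3.45 s
v² = v₀² + 2aΔx → Δx = (0² − 34.5²)/(2·-10) = 59.5 m

Phase 2 (falling): v₀ = 0 m/s, a = -10 m/s².
Falls 80.5 m from rest: t = √(2·80.5/10) = 4.01 s; v = g·t = 40.1 m/s.
Final speed = 40.1 m/s

40.13 m/s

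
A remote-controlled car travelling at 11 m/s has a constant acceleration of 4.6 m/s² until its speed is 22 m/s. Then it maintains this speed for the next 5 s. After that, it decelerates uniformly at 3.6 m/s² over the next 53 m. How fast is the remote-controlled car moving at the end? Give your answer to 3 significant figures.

10.1 m/s

Phase 1 (accelerating): v₀ = 11.0 m/s, a = 4.6 m/s².
v = v₀ + at → t = (22 − 11.0) / 4.6 = 2.39 s
v² = v₀² + 2aΔx → Δx = (22² − 11.0²)/(2·4.6) = 39.5 m

Phase 2 (constant speed): v₀ = 22.0 m/s, a = 0 m/s².
v = v₀ + at = 22.0 + (0)(5) = 22.0 m/s
Δx = v₀t + ½at² = 22.0·5 + 0.5·0·5² = 110 m

Phase 3 (decelerating): v₀ = 22.0 m/s, a = -3.6 m/s².
v² = v₀² + 2aΔx = 22.0² + 2·-3.6·53 = 102 → v = 10.1 m/s
t = (v − v₀)/a = (10.1 − 22.0)/-3.6 = 3.30 s
Final speed = 10.1 m/s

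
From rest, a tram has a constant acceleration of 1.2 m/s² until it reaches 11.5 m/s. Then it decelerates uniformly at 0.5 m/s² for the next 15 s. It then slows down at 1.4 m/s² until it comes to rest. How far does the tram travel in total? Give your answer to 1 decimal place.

Phase 1 (accelerating): v₀ = 0 m/s, a = 1.2 m/s².
v = v₀ + at → t = (11.5 − 0) / 1.2 = 9.58 s
v² = v₀² + 2aΔx → Δx = (11.5² − 0²)/(2·1.2) = 55.1 m

Phase 2 (decelerating): v₀ = 11.5 m/s, a = -0.5 m/s².
v = v₀ + at = 11.5 + (-0.5)(15) = 4.00 m/s
Δx = v₀t + ½at² = 11.5·15 + 0.5·-0.5·15² = 116 m

Phase 3 (decelerating): v₀ = 4.00 m/s, a = -1.4 m/s².
v = v₀ + at → t = (0 − 4.00) / -1.4 = 2.86 s
v² = v₀² + 2aΔx → Δx = (0² − 4.00²)/(2·-1.4) = 5.71 m
Total distance = 55.1 + 116 + 5.71 = 177 m

177.1 m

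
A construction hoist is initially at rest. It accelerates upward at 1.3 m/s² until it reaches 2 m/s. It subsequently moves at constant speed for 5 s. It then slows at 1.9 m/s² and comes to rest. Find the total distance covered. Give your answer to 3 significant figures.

Phase 1 (accelerating): v₀ = 0 m/s, a = 1.3 m/s².
v = v₀ + at → t = (2 − 0) / 1.3 = 1.54 s
v² = v₀² + 2aΔx → Δx = (2² − 0²)/(2·1.3) = 1.54 m

Phase 2 (constant speed): v₀ = 2.00 m/s, a = 0 m/s².
v = v₀ + at = 2.00 + (0)(5) = 2.00 m/s
Δx = v₀t + ½at² = 2.00·5 + 0.5·0·5² = 10.0 m

Phase 3 (decelerating): v₀ = 2.00 m/s, a = -1.9 m/s².
v = v₀ + at → t = (0 − 2.00) / -1.9 = 1.05 s
v² = v₀² + 2aΔx → Δx = (0² − 2.00²)/(2·-1.9) = 1.05 m
Total distance = 1.54 + 10.0 + 1.05 = 12.6 m

12.6 m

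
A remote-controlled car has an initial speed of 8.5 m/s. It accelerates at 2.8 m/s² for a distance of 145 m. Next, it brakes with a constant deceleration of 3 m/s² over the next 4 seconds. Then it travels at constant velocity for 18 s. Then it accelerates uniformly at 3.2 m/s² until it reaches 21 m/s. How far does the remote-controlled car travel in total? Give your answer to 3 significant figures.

Phase 1 (accelerating): v₀ = 8.50 m/s, a = 2.8 m/s².
v² = v₀² + 2aΔx = 8.50² + 2·2.8·145 = 884 → v = 29.7 m/s
t = (v − v₀)/a = (29.7 − 8.50)/2.8 = 7.58 s

Phase 2 (decelerating): v₀ = 29.7 m/s, a = -3 m/s².
v = v₀ + at = 29.7 + (-3)(4) = 17.7 m/s
Δx = v₀t + ½at² = 29.7·4 + 0.5·-3·4² = 94.9 m

Phase 3 (constant speed): v₀ = 17.7 m/s, a = 0 m/s².
v = v₀ + at = 17.7 + (0)(18) = 17.7 m/s
Δx = v₀t + ½at² = 17.7·18 + 0.5·0·18² = 319 m

Phase 4 (accelerating): v₀ = 17.7 m/s, a = 3.2 m/s².
v = v₀ + at → t = (21 − 17.7) / 3.2 = 1.02 s
v² = v₀² + 2aΔx → Δx = (21² − 17.7²)/(2·3.2) = 19.8 m
Total distance = 145 + 94.9 + 319 + 19.8 = 579 m

579 m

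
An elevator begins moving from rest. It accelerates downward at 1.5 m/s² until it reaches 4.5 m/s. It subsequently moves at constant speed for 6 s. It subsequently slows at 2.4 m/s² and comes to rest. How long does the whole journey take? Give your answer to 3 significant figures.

Phase 1 (accelerating): v₀ = 0 m/s, a = 1.5 m/s².
v = v₀ + at → t = (4.5 − 0) / 1.5 = 3.00 s
v² = v₀² + 2aΔx → Δx = (4.5² − 0²)/(2·1.5) = 6.75 m

Phase 2 (constant speed): v₀ = 4.50 m/s, a = 0 m/s².
v = v₀ + at = 4.50 + (0)(6) = 4.50 m/s
Δx = v₀t + ½at² = 4.50·6 + 0.5·0·6² = 27.0 m

Phase 3 (decelerating): v₀ = 4.50 m/s, a = -2.4 m/s².
v = v₀ + at → t = (0 − 4.50) / -2.4 = 1.88 s
v² = v₀² + 2aΔx → Δx = (0² − 4.50²)/(2·-2.4) = 4.22 m
Total time = 3.00 + 6.00 + 1.88 = 10.9 s

10.9 s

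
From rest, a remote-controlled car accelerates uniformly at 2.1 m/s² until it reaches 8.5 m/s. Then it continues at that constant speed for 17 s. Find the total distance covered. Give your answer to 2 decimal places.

161.70 m

Phase 1 (accelerating): v₀ = 0 m/s, a = 2.1 m/s².
v = v₀ + at → t = (8.5 − 0) / 2.1 = 4.05 s
v² = v₀² + 2aΔx → Δx = (8.5² − 0²)/(2·2.1) = 17.2 m

Phase 2 (constant speed): v₀ = 8.50 m/s, a = 0 m/s².
v = v₀ + at = 8.50 + (0)(17) = 8.50 m/s
Δx = v₀t + ½at² = 8.50·17 + 0.5·0·17² = 144 m
Total distance = 17.2 + 144 = 162 m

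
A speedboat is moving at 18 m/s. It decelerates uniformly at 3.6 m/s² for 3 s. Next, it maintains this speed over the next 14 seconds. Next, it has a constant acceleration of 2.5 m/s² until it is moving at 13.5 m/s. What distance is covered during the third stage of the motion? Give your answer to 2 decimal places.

26.08 m

Phase 1 (decelerating): v₀ = 18.0 m/s, a = -3.6 m/s².
v = v₀ + at = 18.0 + (-3.6)(3) = 7.20 m/s
Δx = v₀t + ½at² = 18.0·3 + 0.5·-3.6·3² = 37.8 m

Phase 2 (constant speed): v₀ = 7.20 m/s, a = 0 m/s².
v = v₀ + at = 7.20 + (0)(14) = 7.20 m/s
Δx = v₀t + ½at² = 7.20·14 + 0.5·0·14² = 101 m

Phase 3 (accelerating): v₀ = 7.20 m/s, a = 2.5 m/s².
v = v₀ + at → t = (13.5 − 7.20) / 2.5 = 2.52 s
v² = v₀² + 2aΔx → Δx = (13.5² − 7.20²)/(2·2.5) = 26.1 m
Distance in phase 3 = 26.1 m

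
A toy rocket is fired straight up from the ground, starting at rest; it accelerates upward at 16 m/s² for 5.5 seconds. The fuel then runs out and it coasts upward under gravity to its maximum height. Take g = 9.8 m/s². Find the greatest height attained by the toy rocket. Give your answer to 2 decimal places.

Phase 1 (powered ascent): v₀ = 0 m/s, a = 16 m/s².
v = v₀ + at = 0 + (16)(5.5) = 88.0 m/s
Δx = v₀t + ½at² = 0·5.5 + 0.5·16·5.5² = 242 m

Phase 2 (coasting upward): v₀ = 88.0 m/s, a = -9.8 m/s².
v = v₀ + at → t = (0 − 88.0) / -9.8 = 8.98 s
v² = v₀² + 2aΔx → Δx = (0² − 88.0²)/(2·-9.8) = 395 m
Maximum height = 242 + 395 = 637 m

637.10 m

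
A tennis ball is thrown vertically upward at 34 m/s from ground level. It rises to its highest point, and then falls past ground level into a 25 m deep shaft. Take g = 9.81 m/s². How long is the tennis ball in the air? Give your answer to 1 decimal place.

7.6 s

Phase 1 (rising): v₀ = 34.0 m/s, a = -9.81 m/s².
v = v₀ + at → t = (0 − 34.0) / -9.81 = 3.47 s
v² = v₀² + 2aΔx → Δx = (0² − 34.0²)/(2·-9.81) = 58.9 m

Phase 2 (falling): v₀ = 0 m/s, a = -9.81 m/s².
Falls 83.9 m from rest: t = √(2·83.9/9.81) = 4.14 s; v = g·t = 40.6 m/s.
Total time = 3.47 + 4.14 = 7.60 s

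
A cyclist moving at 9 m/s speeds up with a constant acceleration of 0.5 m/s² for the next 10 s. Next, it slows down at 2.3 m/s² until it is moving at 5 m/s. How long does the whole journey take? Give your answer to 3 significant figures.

13.9 s

Phase 1 (accelerating): v₀ = 9.00 m/s, a = 0.5 m/s².
v = v₀ + at = 9.00 + (0.5)(10) = 14.0 m/s
Δx = v₀t + ½at² = 9.00·10 + 0.5·0.5·10² = 115 m

Phase 2 (decelerating): v₀ = 14.0 m/s, a = -2.3 m/s².
v = v₀ + at → t = (5 − 14.0) / -2.3 = 3.91 s
v² = v₀² + 2aΔx → Δx = (5² − 14.0²)/(2·-2.3) = 37.2 m
Total time = 10.0 + 3.91 = 13.9 s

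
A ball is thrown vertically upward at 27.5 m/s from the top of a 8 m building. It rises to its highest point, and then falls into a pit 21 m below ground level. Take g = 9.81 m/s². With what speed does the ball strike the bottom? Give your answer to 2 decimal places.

36.40 m/s

Phase 1 (rising): v₀ = 27.5 m/s, a = -9.81 m/s².
v = v₀ + at → t = (0 − 27.5) / -9.81 = 2.80 s
v² = v₀² + 2aΔx → Δx = (0² − 27.5²)/(2·-9.81) = 38.5 m

Phase 2 (falling): v₀ = 0 m/s, a = -9.81 m/s².
Falls 67.5 m from rest: t = √(2·67.5/9.81) = 3.71 s; v = g·t = 36.4 m/s.
Final speed = 36.4 m/s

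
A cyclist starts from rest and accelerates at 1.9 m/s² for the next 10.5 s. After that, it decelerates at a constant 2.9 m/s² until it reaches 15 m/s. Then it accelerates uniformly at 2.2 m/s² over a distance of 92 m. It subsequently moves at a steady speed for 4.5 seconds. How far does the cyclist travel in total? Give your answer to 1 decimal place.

Phase 1 (accelerating): v₀ = 0 m/s, a = 1.9 m/s².
v = v₀ + at = 0 + (1.9)(10.5) = 19.9 m/s
Δx = v₀t + ½at² = 0·10.5 + 0.5·1.9·10.5² = 105 m

Phase 2 (decelerating): v₀ = 19.9 m/s, a = -2.9 m/s².
v = v₀ + at → t = (15 − 19.9) / -2.9 = 1.71 s
v² = v₀² + 2aΔx → Δx = (15² − 19.9²)/(2·-2.9) = 29.8 m

Phase 3 (accelerating): v₀ = 15.0 m/s, a = 2.2 m/s².
v² = v₀² + 2aΔx = 15.0² + 2·2.2·92 = 630 → v = 25.1 m/s
t = (v − v₀)/a = (25.1 − 15.0)/2.2 = 4.59 s

Phase 4 (constant speed): v₀ = 25.1 m/s, a = 0 m/s².
v = v₀ + at = 25.1 + (0)(4.5) = 25.1 m/s
Δx = v₀t + ½at² = 25.1·4.5 + 0.5·0·4.5² = 113 m
Total distance = 105 + 29.8 + 92.0 + 113 = 339 m

339.5 m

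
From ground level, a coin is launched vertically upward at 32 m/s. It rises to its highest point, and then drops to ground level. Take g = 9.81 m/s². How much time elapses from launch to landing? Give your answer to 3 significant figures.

Phase 1 (rising): v₀ = 32.0 m/s, a = -9.81 m/s².
v = v₀ + at → t = (0 − 32.0) / -9.81 = 3.26 s
v² = v₀² + 2aΔx → Δx = (0² − 32.0²)/(2·-9.81) = 52.2 m

Phase 2 (falling): v₀ = 0 m/s, a = -9.81 m/s².
Falls 52.2 m from rest: t = √(2·52.2/9.81) = 3.26 s; v = g·t = 32.0 m/s.
Total time = 3.26 + 3.26 = 6.52 s

6.52 s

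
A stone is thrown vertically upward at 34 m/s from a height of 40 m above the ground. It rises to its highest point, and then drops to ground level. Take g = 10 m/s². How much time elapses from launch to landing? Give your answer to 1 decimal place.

7.8 s

Phase 1 (rising): v₀ = 34.0 m/s, a = -10 m/s².
v = v₀ + at → t = (0 − 34.0) / -10 = 3.40 s
v² = v₀² + 2aΔx → Δx = (0² − 34.0²)/(2·-10) = 57.8 m

Phase 2 (falling): v₀ = 0 m/s, a = -10 m/s².
Falls 97.8 m from rest: t = √(2·97.8/10) = 4.42 s; v = g·t = 44.2 m/s.
Total time = 3.40 + 4.42 = 7.82 s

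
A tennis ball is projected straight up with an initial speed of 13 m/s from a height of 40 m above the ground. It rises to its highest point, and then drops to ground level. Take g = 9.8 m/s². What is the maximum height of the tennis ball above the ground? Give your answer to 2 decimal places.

Phase 1 (rising): v₀ = 13.0 m/s, a = -9.8 m/s².
v = v₀ + at → t = (0 − 13.0) / -9.8 = 1.33 s
v² = v₀² + 2aΔx → Δx = (0² − 13.0²)/(2·-9.8) = 8.62 m
Maximum height = 40 + 8.62 = 48.6 m

48.62 m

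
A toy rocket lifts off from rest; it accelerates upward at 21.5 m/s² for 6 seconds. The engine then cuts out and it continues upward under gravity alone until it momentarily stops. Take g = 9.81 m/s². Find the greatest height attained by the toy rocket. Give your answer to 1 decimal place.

Phase 1 (powered ascent): v₀ = 0 m/s, a = 21.5 m/s².
v = v₀ + at = 0 + (21.5)(6) = 129 m/s
Δx = v₀t + ½at² = 0·6 + 0.5·21.5·6² = 387 m

Phase 2 (coasting upward): v₀ = 129 m/s, a = -9.81 m/s².
v = v₀ + at → t = (0 − 129) / -9.81 = 13.1 s
v² = v₀² + 2aΔx → Δx = (0² − 129²)/(2·-9.81) = 848 m
Maximum height = 387 + 848 = 1240 m

1235.2 m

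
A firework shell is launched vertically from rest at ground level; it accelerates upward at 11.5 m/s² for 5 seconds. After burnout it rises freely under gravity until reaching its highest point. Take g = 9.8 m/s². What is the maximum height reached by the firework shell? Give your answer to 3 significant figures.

Phase 1 (powered ascent): v₀ = 0 m/s, a = 11.5 m/s².
v = v₀ + at = 0 + (11.5)(5) = 57.5 m/s
Δx = v₀t + ½at² = 0·5 + 0.5·11.5·5² = 144 m

Phase 2 (coasting upward): v₀ = 57.5 m/s, a = -9.8 m/s².
v = v₀ + at → t = (0 − 57.5) / -9.8 = 5.87 s
v² = v₀² + 2aΔx → Δx = (0² − 57.5²)/(2·-9.8) = 169 m
Maximum height = 144 + 169 = 312 m

312 m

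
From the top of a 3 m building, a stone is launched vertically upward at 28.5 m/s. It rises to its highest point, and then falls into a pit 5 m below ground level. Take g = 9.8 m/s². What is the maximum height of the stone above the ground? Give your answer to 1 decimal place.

Phase 1 (rising): v₀ = 28.5 m/s, a = -9.8 m/s².
v = v₀ + at → t = (0 − 28.5) / -9.8 = 2.91 s
v² = v₀² + 2aΔx → Δx = (0² − 28.5²)/(2·-9.8) = 41.4 m
Maximum height = 3 + 41.4 = 44.4 m

44.4 m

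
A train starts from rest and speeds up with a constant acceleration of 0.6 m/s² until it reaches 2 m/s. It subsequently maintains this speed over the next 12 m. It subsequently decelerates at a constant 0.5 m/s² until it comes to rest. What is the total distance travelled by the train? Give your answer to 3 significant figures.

19.3 m

Phase 1 (accelerating): v₀ = 0 m/s, a = 0.6 m/s².
v = v₀ + at → t = (2 − 0) / 0.6 = 3.33 s
v² = v₀² + 2aΔx → Δx = (2² − 0²)/(2·0.6) = 3.33 m

Phase 2 (constant speed): v₀ = 2.00 m/s, a = 0 m/s².
Constant speed: t = d/v = 12/2.00 = 6.00 s

Phase 3 (decelerating): v₀ = 2.00 m/s, a = -0.5 m/s².
v = v₀ + at → t = (0 − 2.00) / -0.5 = 4.00 s
v² = v₀² + 2aΔx → Δx = (0² − 2.00²)/(2·-0.5) = 4.00 m
Total distance = 3.33 + 12.0 + 4.00 = 19.3 m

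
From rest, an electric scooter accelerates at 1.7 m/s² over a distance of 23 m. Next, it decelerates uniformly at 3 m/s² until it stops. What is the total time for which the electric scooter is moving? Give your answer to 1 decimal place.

Phase 1 (accelerating): v₀ = 0 m/s, a = 1.7 m/s².
v² = v₀² + 2aΔx = 0² + 2·1.7·23 = 78.2 → v = 8.84 m/s
t = (v − v₀)/a = (8.84 − 0)/1.7 = 5.20 s

Phase 2 (decelerating): v₀ = 8.84 m/s, a = -3 m/s².
v = v₀ + at → t = (0 − 8.84) / -3 = 2.95 s
v² = v₀² + 2aΔx → Δx = (0² − 8.84²)/(2·-3) = 13.0 m
Total time = 5.20 + 2.95 = 8.15 s

8.1 s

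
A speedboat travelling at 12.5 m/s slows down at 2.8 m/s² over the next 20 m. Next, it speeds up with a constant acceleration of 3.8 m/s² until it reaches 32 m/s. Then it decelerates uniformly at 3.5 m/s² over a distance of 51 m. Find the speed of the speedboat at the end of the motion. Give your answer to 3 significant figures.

25.8 m/s

Phase 1 (decelerating): v₀ = 12.5 m/s, a = -2.8 m/s².
v² = v₀² + 2aΔx = 12.5² + 2·-2.8·20 = 44.2 → v = 6.65 m/s
t = (v − v₀)/a = (6.65 − 12.5)/-2.8 = 2.09 s

Phase 2 (accelerating): v₀ = 6.65 m/s, a = 3.8 m/s².
v = v₀ + at → t = (32 − 6.65) / 3.8 = 6.67 s
v² = v₀² + 2aΔx → Δx = (32² − 6.65²)/(2·3.8) = 129 m

Phase 3 (decelerating): v₀ = 32.0 m/s, a = -3.5 m/s².
v² = v₀² + 2aΔx = 32.0² + 2·-3.5·51 = 667 → v = 25.8 m/s
t = (v − v₀)/a = (25.8 − 32.0)/-3.5 = 1.76 s
Final speed = 25.8 m/s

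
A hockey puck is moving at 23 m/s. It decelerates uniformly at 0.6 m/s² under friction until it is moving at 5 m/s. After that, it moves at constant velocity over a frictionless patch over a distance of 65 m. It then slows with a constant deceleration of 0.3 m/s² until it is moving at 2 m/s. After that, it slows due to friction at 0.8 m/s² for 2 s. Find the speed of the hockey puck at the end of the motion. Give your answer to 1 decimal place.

0.4 m/s

Phase 1 (decelerating): v₀ = 23.0 m/s, a = -0.6 m/s².
v = v₀ + at → t = (5 − 23.0) / -0.6 = 30.0 s
v² = v₀² + 2aΔx → Δx = (5² − 23.0²)/(2·-0.6) = 420 m

Phase 2 (constant speed): v₀ = 5.00 m/s, a = 0 m/s².
Constant speed: t = d/v = 65/5.00 = 13.0 s

Phase 3 (decelerating): v₀ = 5.00 m/s, a = -0.3 m/s².
v = v₀ + at → t = (2 − 5.00) / -0.3 = 10.0 s
v² = v₀² + 2aΔx → Δx = (2² − 5.00²)/(2·-0.3) = 35.0 m

Phase 4 (decelerating): v₀ = 2.00 m/s, a = -0.8 m/s².
v = v₀ + at = 2.00 + (-0.8)(2) = 0.400 m/s
Δx = v₀t + ½at² = 2.00·2 + 0.5·-0.8·2² = 2.40 m
Final speed = 0.400 m/s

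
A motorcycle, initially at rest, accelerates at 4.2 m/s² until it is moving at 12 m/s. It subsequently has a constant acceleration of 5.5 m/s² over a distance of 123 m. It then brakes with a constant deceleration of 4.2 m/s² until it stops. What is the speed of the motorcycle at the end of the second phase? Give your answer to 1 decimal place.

38.7 m/s

Phase 1 (accelerating): v₀ = 0 m/s, a = 4.2 m/s².
v = v₀ + at → t = (12 − 0) / 4.2 = 2.86 s
v² = v₀² + 2aΔx → Δx = (12² − 0²)/(2·4.2) = 17.1 m

Phase 2 (accelerating): v₀ = 12.0 m/s, a = 5.5 m/s².
v² = v₀² + 2aΔx = 12.0² + 2·5.5·123 = 1500 → v = 38.7 m/s
t = (v − v₀)/a = (38.7 − 12.0)/5.5 = 4.85 s
Speed at end of phase 2 = 38.7 m/s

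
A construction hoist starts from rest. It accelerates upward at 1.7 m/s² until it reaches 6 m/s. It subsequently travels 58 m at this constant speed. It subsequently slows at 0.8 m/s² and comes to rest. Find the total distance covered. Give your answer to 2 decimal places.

91.09 m

Phase 1 (accelerating): v₀ = 0 m/s, a = 1.7 m/s².
v = v₀ + at → t = (6 − 0) / 1.7 = 3.53 s
v² = v₀² + 2aΔx → Δx = (6² − 0²)/(2·1.7) = 10.6 m

Phase 2 (constant speed): v₀ = 6.00 m/s, a = 0 m/s².
Constant speed: t = d/v = 58/6.00 = 9.67 s

Phase 3 (decelerating): v₀ = 6.00 m/s, a = -0.8 m/s².
v = v₀ + at → t = (0 − 6.00) / -0.8 = 7.50 s
v² = v₀² + 2aΔx → Δx = (0² − 6.00²)/(2·-0.8) = 22.5 m
Total distance = 10.6 + 58.0 + 22.5 = 91.1 m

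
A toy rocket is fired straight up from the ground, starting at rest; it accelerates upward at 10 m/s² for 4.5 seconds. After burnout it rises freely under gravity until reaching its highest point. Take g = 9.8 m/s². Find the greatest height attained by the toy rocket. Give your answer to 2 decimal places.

204.57 m

Phase 1 (powered ascent): v₀ = 0 m/s, a = 10 m/s².
v = v₀ + at = 0 + (10)(4.5) = 45.0 m/s
Δx = v₀t + ½at² = 0·4.5 + 0.5·10·4.5² = 101 m

Phase 2 (coasting upward): v₀ = 45.0 m/s, a = -9.8 m/s².
v = v₀ + at → t = (0 − 45.0) / -9.8 = 4.59 s
v² = v₀² + 2aΔx → Δx = (0² − 45.0²)/(2·-9.8) = 103 m
Maximum height = 101 + 103 = 205 m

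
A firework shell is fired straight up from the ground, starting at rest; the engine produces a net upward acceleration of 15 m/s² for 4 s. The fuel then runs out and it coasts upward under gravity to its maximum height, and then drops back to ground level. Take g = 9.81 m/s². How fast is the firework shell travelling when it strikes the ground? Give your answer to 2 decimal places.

77.16 m/s

Phase 1 (powered ascent): v₀ = 0 m/s, a = 15 m/s².
v = v₀ + at = 0 + (15)(4) = 60.0 m/s
Δx = v₀t + ½at² = 0·4 + 0.5·15·4² = 120 m

Phase 2 (coasting upward): v₀ = 60.0 m/s, a = -9.81 m/s².
v = v₀ + at → t = (0 − 60.0) / -9.81 = 6.12 s
v² = v₀² + 2aΔx → Δx = (0² − 60.0²)/(2·-9.81) = 183 m

Phase 3 (free fall): v₀ = 0 m/s, a = -9.81 m/s².
Falls 303 m from rest: t = √(2·303/9.81) = 7.87 s; v = g·t = 77.2 m/s.
Impact speed = 77.2 m/s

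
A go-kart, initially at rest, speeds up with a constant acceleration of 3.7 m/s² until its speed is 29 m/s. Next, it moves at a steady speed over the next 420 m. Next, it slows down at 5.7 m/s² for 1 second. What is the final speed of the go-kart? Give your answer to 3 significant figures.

23.3 m/s

Phase 1 (accelerating): v₀ = 0 m/s, a = 3.7 m/s².
v = v₀ + at → t = (29 − 0) / 3.7 = 7.84 s
v² = v₀² + 2aΔx → Δx = (29² − 0²)/(2·3.7) = 114 m

Phase 2 (constant speed): v₀ = 29.0 m/s, a = 0 m/s².
Constant speed: t = d/v = 420/29.0 = 14.5 s

Phase 3 (decelerating): v₀ = 29.0 m/s, a = -5.7 m/s².
v = v₀ + at = 29.0 + (-5.7)(1) = 23.3 m/s
Δx = v₀t + ½at² = 29.0·1 + 0.5·-5.7·1² = 26.1 m
Final speed = 23.3 m/s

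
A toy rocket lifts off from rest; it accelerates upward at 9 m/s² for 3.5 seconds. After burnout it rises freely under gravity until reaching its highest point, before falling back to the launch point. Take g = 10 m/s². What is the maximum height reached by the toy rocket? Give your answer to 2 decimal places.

Phase 1 (powered ascent): v₀ = 0 m/s, a = 9 m/s².
v = v₀ + at = 0 + (9)(3.5) = 31.5 m/s
Δx = v₀t + ½at² = 0·3.5 + 0.5·9·3.5² = 55.1 m

Phase 2 (coasting upward): v₀ = 31.5 m/s, a = -10 m/s².
v = v₀ + at → t = (0 − 31.5) / -10 = 3.15 s
v² = v₀² + 2aΔx → Δx = (0² − 31.5²)/(2·-10) = 49.6 m
Maximum height = 55.1 + 49.6 = 105 m

104.74 m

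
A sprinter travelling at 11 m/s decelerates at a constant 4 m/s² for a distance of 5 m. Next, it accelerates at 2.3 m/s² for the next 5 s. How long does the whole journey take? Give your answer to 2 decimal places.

5.50 s

Phase 1 (decelerating): v₀ = 11.0 m/s, a = -4 m/s².
v² = v₀² + 2aΔx = 11.0² + 2·-4·5 = 81.0 → v = 9.00 m/s
t = (v − v₀)/a = (9.00 − 11.0)/-4 = 0.500 s

Phase 2 (accelerating): v₀ = 9.00 m/s, a = 2.3 m/s².
v = v₀ + at = 9.00 + (2.3)(5) = 20.5 m/s
Δx = v₀t + ½at² = 9.00·5 + 0.5·2.3·5² = 73.8 m
Total time = 0.500 + 5.00 = 5.50 s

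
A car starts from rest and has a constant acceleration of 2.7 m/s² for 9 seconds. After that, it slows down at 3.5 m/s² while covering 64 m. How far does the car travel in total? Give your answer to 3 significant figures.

Phase 1 (accelerating): v₀ = 0 m/s, a = 2.7 m/s².
v = v₀ + at = 0 + (2.7)(9) = 24.3 m/s
Δx = v₀t + ½at² = 0·9 + 0.5·2.7·9² = 109 m

Phase 2 (decelerating): v₀ = 24.3 m/s, a = -3.5 m/s².
v² = v₀² + 2aΔx = 24.3² + 2·-3.5·64 = 142 → v = 11.9 m/s
t = (v − v₀)/a = (11.9 − 24.3)/-3.5 = 3.53 s
Total distance = 109 + 64.0 = 173 m

173 m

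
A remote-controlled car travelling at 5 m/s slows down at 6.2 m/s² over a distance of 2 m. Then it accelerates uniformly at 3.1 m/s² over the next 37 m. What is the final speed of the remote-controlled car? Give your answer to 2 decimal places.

Phase 1 (decelerating): v₀ = 5.00 m/s, a = -6.2 m/s².
v² = v₀² + 2aΔx = 5.00² + 2·-6.2·2 = 0.200 → v = 0.447 m/s
t = (v − v₀)/a = (0.447 − 5.00)/-6.2 = 0.734 s

Phase 2 (accelerating): v₀ = 0.447 m/s, a = 3.1 m/s².
v² = v₀² + 2aΔx = 0.447² + 2·3.1·37 = 230 → v = 15.2 m/s
t = (v − v₀)/a = (15.2 − 0.447)/3.1 = 4.74 s
Final speed = 15.2 m/s

15.15 m/s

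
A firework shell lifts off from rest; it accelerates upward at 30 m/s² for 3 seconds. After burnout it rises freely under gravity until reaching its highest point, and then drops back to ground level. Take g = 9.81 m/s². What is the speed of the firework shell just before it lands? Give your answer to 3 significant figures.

104 m/s

Phase 1 (powered ascent): v₀ = 0 m/s, a = 30 m/s².
v = v₀ + at = 0 + (30)(3) = 90.0 m/s
Δx = v₀t + ½at² = 0·3 + 0.5·30·3² = 135 m

Phase 2 (coasting upward): v₀ = 90.0 m/s, a = -9.81 m/s².
v = v₀ + at → t = (0 − 90.0) / -9.81 = 9.17 s
v² = v₀² + 2aΔx → Δx = (0² − 90.0²)/(2·-9.81) = 413 m

Phase 3 (free fall): v₀ = 0 m/s, a = -9.81 m/s².
Falls 548 m from rest: t = √(2·548/9.81) = 10.6 s; v = g·t = 104 m/s.
Impact speed = 104 m/s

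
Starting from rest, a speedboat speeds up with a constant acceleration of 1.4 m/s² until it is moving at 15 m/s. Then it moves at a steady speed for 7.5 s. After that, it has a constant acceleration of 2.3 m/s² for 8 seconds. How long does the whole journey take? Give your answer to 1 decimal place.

Phase 1 (accelerating): v₀ = 0 m/s, a = 1.4 m/s².
v = v₀ + at → t = (15 − 0) / 1.4 = 10.7 s
v² = v₀² + 2aΔx → Δx = (15² − 0²)/(2·1.4) = 80.4 m

Phase 2 (constant speed): v₀ = 15.0 m/s, a = 0 m/s².
v = v₀ + at = 15.0 + (0)(7.5) = 15.0 m/s
Δx = v₀t + ½at² = 15.0·7.5 + 0.5·0·7.5² = 112 m

Phase 3 (accelerating): v₀ = 15.0 m/s, a = 2.3 m/s².
v = v₀ + at = 15.0 + (2.3)(8) = 33.4 m/s
Δx = v₀t + ½at² = 15.0·8 + 0.5·2.3·8² = 194 m
Total time = 10.7 + 7.50 + 8.00 = 26.2 s

26.2 s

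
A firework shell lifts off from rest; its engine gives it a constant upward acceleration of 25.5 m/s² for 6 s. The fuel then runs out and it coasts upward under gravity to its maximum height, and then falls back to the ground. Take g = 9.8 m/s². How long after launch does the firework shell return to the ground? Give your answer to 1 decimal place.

Phase 1 (powered ascent): v₀ = 0 m/s, a = 25.5 m/s².
v = v₀ + at = 0 + (25.5)(6) = 153 m/s
Δx = v₀t + ½at² = 0·6 + 0.5·25.5·6² = 459 m

Phase 2 (coasting upward): v₀ = 153 m/s, a = -9.8 m/s².
v = v₀ + at → t = (0 − 153) / -9.8 = 15.6 s
v² = v₀² + 2aΔx → Δx = (0² − 153²)/(2·-9.8) = 1190 m

Phase 3 (free fall): v₀ = 0 m/s, a = -9.8 m/s².
Falls 1650 m from rest: t = √(2·1650/9.8) = 18.4 s; v = g·t = 180 m/s.
Total time = 6.00 + 15.6 + 18.4 = 40.0 s

40.0 s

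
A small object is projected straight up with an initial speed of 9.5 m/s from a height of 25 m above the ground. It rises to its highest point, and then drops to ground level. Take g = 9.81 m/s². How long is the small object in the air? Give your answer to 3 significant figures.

3.42 s

Phase 1 (rising): v₀ = 9.50 m/s, a = -9.81 m/s².
v = v₀ + at → t = (0 − 9.50) / -9.81 = 0.968 s
v² = v₀² + 2aΔx → Δx = (0² − 9.50²)/(2·-9.81) = 4.60 m

Phase 2 (falling): v₀ = 0 m/s, a = -9.81 m/s².
Falls 29.6 m from rest: t = √(2·29.6/9.81) = 2.46 s; v = g·t = 24.1 m/s.
Total time = 0.968 + 2.46 = 3.42 s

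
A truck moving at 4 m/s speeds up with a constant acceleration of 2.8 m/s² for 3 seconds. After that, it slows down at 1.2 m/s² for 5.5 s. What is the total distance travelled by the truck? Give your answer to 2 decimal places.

74.65 m

Phase 1 (accelerating): v₀ = 4.00 m/s, a = 2.8 m/s².
v = v₀ + at = 4.00 + (2.8)(3) = 12.4 m/s
Δx = v₀t + ½at² = 4.00·3 + 0.5·2.8·3² = 24.6 m

Phase 2 (decelerating): v₀ = 12.4 m/s, a = -1.2 m/s².
v = v₀ + at = 12.4 + (-1.2)(5.5) = 5.80 m/s
Δx = v₀t + ½at² = 12.4·5.5 + 0.5·-1.2·5.5² = 50.0 m
Total distance = 24.6 + 50.0 = 74.6 m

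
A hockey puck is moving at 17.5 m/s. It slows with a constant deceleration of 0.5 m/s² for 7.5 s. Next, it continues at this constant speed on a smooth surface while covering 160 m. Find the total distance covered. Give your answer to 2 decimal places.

Phase 1 (decelerating): v₀ = 17.5 m/s, a = -0.5 m/s².
v = v₀ + at = 17.5 + (-0.5)(7.5) = 13.8 m/s
Δx = v₀t + ½at² = 17.5·7.5 + 0.5·-0.5·7.5² = 117 m

Phase 2 (constant speed): v₀ = 13.8 m/s, a = 0 m/s².
Constant speed: t = d/v = 160/13.8 = 11.6 s
Total distance = 117 + 160 = 277 m

277.19 m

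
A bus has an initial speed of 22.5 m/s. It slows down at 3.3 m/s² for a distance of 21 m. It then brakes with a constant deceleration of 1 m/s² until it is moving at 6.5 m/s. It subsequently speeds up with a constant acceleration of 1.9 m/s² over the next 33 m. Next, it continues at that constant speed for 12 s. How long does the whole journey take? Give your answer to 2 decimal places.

Phase 1 (decelerating): v₀ = 22.5 m/s, a = -3.3 m/s².
v² = v₀² + 2aΔx = 22.5² + 2·-3.3·21 = 368 → v = 19.2 m/s
t = (v − v₀)/a = (19.2 − 22.5)/-3.3 = 1.01 s

Phase 2 (decelerating): v₀ = 19.2 m/s, a = -1 m/s².
v = v₀ + at → t = (6.5 − 19.2) / -1 = 12.7 s
v² = v₀² + 2aΔx → Δx = (6.5² − 19.2²)/(2·-1) = 163 m

Phase 3 (accelerating): v₀ = 6.50 m/s, a = 1.9 m/s².
v² = v₀² + 2aΔx = 6.50² + 2·1.9·33 = 168 → v = 12.9 m/s
t = (v − v₀)/a = (12.9 − 6.50)/1.9 = 3.39 s

Phase 4 (constant speed): v₀ = 12.9 m/s, a = 0 m/s².
v = v₀ + at = 12.9 + (0)(12) = 12.9 m/s
Δx = v₀t + ½at² = 12.9·12 + 0.5·0·12² = 155 m
Total time = 1.01 + 12.7 + 3.39 + 12.0 = 29.1 s

29.08 s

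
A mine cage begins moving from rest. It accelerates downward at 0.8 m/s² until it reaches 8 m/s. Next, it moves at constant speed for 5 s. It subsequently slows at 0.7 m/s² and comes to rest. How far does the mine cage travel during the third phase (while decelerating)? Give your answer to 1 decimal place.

Phase 1 (accelerating): v₀ = 0 m/s, a = 0.8 m/s².
v = v₀ + at → t = (8 − 0) / 0.8 = 10.0 s
v² = v₀² + 2aΔx → Δx = (8² − 0²)/(2·0.8) = 40.0 m

Phase 2 (constant speed): v₀ = 8.00 m/s, a = 0 m/s².
v = v₀ + at = 8.00 + (0)(5) = 8.00 m/s
Δx = v₀t + ½at² = 8.00·5 + 0.5·0·5² = 40.0 m

Phase 3 (decelerating): v₀ = 8.00 m/s, a = -0.7 m/s².
v = v₀ + at → t = (0 − 8.00) / -0.7 = 11.4 s
v² = v₀² + 2aΔx → Δx = (0² − 8.00²)/(2·-0.7) = 45.7 m
Distance in phase 3 = 45.7 m

45.7 m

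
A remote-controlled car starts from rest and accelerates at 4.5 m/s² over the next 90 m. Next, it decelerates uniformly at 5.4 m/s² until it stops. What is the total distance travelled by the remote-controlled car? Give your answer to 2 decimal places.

165.00 m

Phase 1 (accelerating): v₀ = 0 m/s, a = 4.5 m/s².
v² = v₀² + 2aΔx = 0² + 2·4.5·90 = 810 → v = 28.5 m/s
t = (v − v₀)/a = (28.5 − 0)/4.5 = 6.32 s

Phase 2 (decelerating): v₀ = 28.5 m/s, a = -5.4 m/s².
v = v₀ + at → t = (0 − 28.5) / -5.4 = 5.27 s
v² = v₀² + 2aΔx → Δx = (0² − 28.5²)/(2·-5.4) = 75.0 m
Total distance = 90.0 + 75.0 = 165 m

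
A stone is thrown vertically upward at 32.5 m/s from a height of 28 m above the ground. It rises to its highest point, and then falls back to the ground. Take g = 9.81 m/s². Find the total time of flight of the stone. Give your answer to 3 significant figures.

7.40 s

Phase 1 (rising): v₀ = 32.5 m/s, a = -9.81 m/s².
v = v₀ + at → t = (0 − 32.5) / -9.81 = 3.31 s
v² = v₀² + 2aΔx → Δx = (0² − 32.5²)/(2·-9.81) = 53.8 m

Phase 2 (falling): v₀ = 0 m/s, a = -9.81 m/s².
Falls 81.8 m from rest: t = √(2·81.8/9.81) = 4.08 s; v = g·t = 40.1 m/s.
Total time = 3.31 + 4.08 = 7.40 s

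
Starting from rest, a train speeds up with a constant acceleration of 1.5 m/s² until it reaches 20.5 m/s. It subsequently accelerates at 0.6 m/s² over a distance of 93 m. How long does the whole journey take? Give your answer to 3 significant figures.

17.9 s

Phase 1 (accelerating): v₀ = 0 m/s, a = 1.5 m/s².
v = v₀ + at → t = (20.5 − 0) / 1.5 = 13.7 s
v² = v₀² + 2aΔx → Δx = (20.5² − 0²)/(2·1.5) = 140 m

Phase 2 (accelerating): v₀ = 20.5 m/s, a = 0.6 m/s².
v² = v₀² + 2aΔx = 20.5² + 2·0.6·93 = 532 → v = 23.1 m/s
t = (v − v₀)/a = (23.1 − 20.5)/0.6 = 4.27 s
Total time = 13.7 + 4.27 = 17.9 s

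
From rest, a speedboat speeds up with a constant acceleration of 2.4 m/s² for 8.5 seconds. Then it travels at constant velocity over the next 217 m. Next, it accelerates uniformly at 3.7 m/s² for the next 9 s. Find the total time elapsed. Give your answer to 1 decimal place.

28.1 s

Phase 1 (accelerating): v₀ = 0 m/s, a = 2.4 m/s².
v = v₀ + at = 0 + (2.4)(8.5) = 20.4 m/s
Δx = v₀t + ½at² = 0·8.5 + 0.5·2.4·8.5² = 86.7 m

Phase 2 (constant speed): v₀ = 20.4 m/s, a = 0 m/s².
Constant speed: t = d/v = 217/20.4 = 10.6 s

Phase 3 (accelerating): v₀ = 20.4 m/s, a = 3.7 m/s².
v = v₀ + at = 20.4 + (3.7)(9) = 53.7 m/s
Δx = v₀t + ½at² = 20.4·9 + 0.5·3.7·9² = 333 m
Total time = 8.50 + 10.6 + 9.00 = 28.1 s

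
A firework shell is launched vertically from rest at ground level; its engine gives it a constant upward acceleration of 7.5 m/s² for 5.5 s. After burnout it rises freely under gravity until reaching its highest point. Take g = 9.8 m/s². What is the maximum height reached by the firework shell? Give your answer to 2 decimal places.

200.25 m

Phase 1 (powered ascent): v₀ = 0 m/s, a = 7.5 m/s².
v = v₀ + at = 0 + (7.5)(5.5) = 41.2 m/s
Δx = v₀t + ½at² = 0·5.5 + 0.5·7.5·5.5² = 113 m

Phase 2 (coasting upward): v₀ = 41.2 m/s, a = -9.8 m/s².
v = v₀ + at → t = (0 − 41.2) / -9.8 = 4.21 s
v² = v₀² + 2aΔx → Δx = (0² − 41.2²)/(2·-9.8) = 86.8 m
Maximum height = 113 + 86.8 = 200 m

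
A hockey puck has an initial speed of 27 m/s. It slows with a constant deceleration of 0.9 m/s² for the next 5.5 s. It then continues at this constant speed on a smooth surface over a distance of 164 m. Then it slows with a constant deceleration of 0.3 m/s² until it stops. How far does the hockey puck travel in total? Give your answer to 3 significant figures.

Phase 1 (decelerating): v₀ = 27.0 m/s, a = -0.9 m/s².
v = v₀ + at = 27.0 + (-0.9)(5.5) = 22.1 m/s
Δx = v₀t + ½at² = 27.0·5.5 + 0.5·-0.9·5.5² = 135 m

Phase 2 (constant speed): v₀ = 22.1 m/s, a = 0 m/s².
Constant speed: t = d/v = 164/22.1 = 7.44 s

Phase 3 (decelerating): v₀ = 22.1 m/s, a = -0.3 m/s².
v = v₀ + at → t = (0 − 22.1) / -0.3 = 73.5 s
v² = v₀² + 2aΔx → Δx = (0² − 22.1²)/(2·-0.3) = 810 m
Total distance = 135 + 164 + 810 = 1110 m

1110 m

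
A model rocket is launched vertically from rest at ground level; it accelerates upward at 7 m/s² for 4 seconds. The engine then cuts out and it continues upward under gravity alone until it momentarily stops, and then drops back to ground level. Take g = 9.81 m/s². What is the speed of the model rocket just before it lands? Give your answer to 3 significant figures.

Phase 1 (powered ascent): v₀ = 0 m/s, a = 7 m/s².
v = v₀ + at = 0 + (7)(4) = 28.0 m/s
Δx = v₀t + ½at² = 0·4 + 0.5·7·4² = 56.0 m

Phase 2 (coasting upward): v₀ = 28.0 m/s, a = -9.81 m/s².
v = v₀ + at → t = (0 − 28.0) / -9.81 = 2.85 s
v² = v₀² + 2aΔx → Δx = (0² − 28.0²)/(2·-9.81) = 40.0 m

Phase 3 (free fall): v₀ = 0 m/s, a = -9.81 m/s².
Falls 96.0 m from rest: t = √(2·96.0/9.81) = 4.42 s; v = g·t = 43.4 m/s.
Impact speed = 43.4 m/s

43.4 m/s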